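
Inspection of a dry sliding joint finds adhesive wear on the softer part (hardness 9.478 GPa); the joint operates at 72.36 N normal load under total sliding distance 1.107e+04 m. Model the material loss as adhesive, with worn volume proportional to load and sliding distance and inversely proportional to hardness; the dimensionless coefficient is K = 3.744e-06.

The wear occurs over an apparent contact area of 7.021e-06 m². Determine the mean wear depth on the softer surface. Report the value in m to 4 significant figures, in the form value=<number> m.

value=4.507e-05 m

All working math runs at full float precision, and intermediate values are shown rounded, and rounded just once, at four significant figures.
Hardness H = 9.478 GPa = 9.478e+09 Pa.
In SI base units: W = 72.36 N, H = 9.478e+09 Pa, K = 3.744e-06.
By Archard's law, V = K·W·L/H = 3.744e-06 · 72.36 · 1.107e+04 / 9.478e+09 = 3.164e-10 m³.
Mean depth h = V/A = 3.164e-10 / 7.021e-06 = 4.507e-05 m.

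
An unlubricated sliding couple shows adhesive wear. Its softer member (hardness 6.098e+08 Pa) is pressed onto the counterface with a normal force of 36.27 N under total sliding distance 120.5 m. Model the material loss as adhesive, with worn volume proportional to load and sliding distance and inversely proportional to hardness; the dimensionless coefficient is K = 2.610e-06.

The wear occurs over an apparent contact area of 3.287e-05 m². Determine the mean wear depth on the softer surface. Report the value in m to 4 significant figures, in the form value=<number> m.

value=5.691e-07 m

The computation maintains full precision. Shown intermediates are rounded. Rounded just once: 4 significant digits.
Working in SI base units: W = 36.27 N, H = 6.098e+08 Pa, K = 2.610e-06.
Archard relation: V = K·W·L/H = 2.610e-06 · 36.27 · 120.5 / 6.098e+08 = 1.871e-11 m³.
Average depth h = V/A = 1.871e-11 / 3.287e-05 = 5.691e-07 m.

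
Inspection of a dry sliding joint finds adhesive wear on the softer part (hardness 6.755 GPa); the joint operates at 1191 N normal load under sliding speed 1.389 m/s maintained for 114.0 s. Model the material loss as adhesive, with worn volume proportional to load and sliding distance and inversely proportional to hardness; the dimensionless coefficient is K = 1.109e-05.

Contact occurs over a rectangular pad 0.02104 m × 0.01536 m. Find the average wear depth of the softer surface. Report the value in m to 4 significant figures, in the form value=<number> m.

value=9.580e-07 m

The computation runs at exact precision — intermediate values are displayed rounded. Rounded once at the end: four significant digits.
Distance L = v·t = 1.389 m/s × 114.0 s = 158.3 m.
Hardness H = 6.755 GPa = 6.755e+09 Pa.
Contact area A = 0.02104 m × 0.01536 m = 3.232e-04 m².
Collected in SI base units: W = 1191 N, H = 6.755e+09 Pa, K = 1.109e-05.
Archard relation: V = K·W·L/H = 1.109e-05 · 1191 · 158.3 / 6.755e+09 = 3.096e-10 m³.
Depth h = V/A = 3.096e-10 / 3.232e-04 = 9.580e-07 m.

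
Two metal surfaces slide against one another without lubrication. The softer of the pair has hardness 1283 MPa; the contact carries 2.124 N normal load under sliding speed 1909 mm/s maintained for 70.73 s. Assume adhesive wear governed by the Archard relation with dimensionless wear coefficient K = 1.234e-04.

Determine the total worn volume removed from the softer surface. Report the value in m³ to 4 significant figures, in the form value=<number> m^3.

Shown intermediates are rounded, and every step runs at full precision, and rounded once at the end: 4 significant figures.
Convert: Sliding speed v = 1909 mm/s = 1.909 m/s. Path length L = v·t = 1.909 m/s × 70.73 s = 135.0 m.
Convert: Hardness H = 1283 MPa = 1.283e+09 Pa.
In SI base units, W = 2.124 N, H = 1.283e+09 Pa, K = 1.234e-04.
Wear volume V = K·W·L/H = 1.234e-04 · 2.124 · 135.0 / 1.283e+09 = 2.758e-11 m³.

value=2.758e-11 m^3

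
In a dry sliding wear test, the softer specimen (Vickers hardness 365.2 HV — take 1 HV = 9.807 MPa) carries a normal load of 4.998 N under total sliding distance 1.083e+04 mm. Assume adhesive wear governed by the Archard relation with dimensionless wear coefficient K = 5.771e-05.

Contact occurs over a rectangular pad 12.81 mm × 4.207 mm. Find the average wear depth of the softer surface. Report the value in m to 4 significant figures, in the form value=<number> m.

value=1.618e-08 m

Intermediate values are shown rounded, and the computation holds exact precision — rounded just once: four significant figures.
Total distance L = 1.083e+04 mm = 10.83 m.
Hardness H = 365.2 HV × 9.807 MPa/HV = 3582 MPa = 3.582e+09 Pa.
Pad sides 12.81 mm × 4.207 mm = 0.01281 m × 0.004207 m. Contact area A = 0.01281 m × 0.004207 m = 5.389e-05 m².
Working in SI base units: W = 4.998 N, H = 3.582e+09 Pa, K = 5.771e-05.
Apply Archard: V = K·W·L/H = 5.771e-05 · 4.998 · 10.83 / 3.582e+09 = 8.722e-13 m³.
Wear depth h = V/A = 8.722e-13 / 5.389e-05 = 1.618e-08 m.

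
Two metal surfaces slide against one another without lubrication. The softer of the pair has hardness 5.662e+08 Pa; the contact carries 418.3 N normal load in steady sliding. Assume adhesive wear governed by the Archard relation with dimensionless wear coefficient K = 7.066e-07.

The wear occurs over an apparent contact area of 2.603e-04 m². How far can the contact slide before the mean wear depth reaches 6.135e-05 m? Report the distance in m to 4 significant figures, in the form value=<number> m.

Quoted intermediates are rounded, and the algebra carries full precision; a lone final rounding, at four significant figures.
Collected in SI base units: W = 418.3 N, H = 5.662e+08 Pa, K = 7.066e-07.
At the depth limit, V_lim = h_lim·A = 6.135e-05 · 2.603e-04 = 1.597e-08 m³.
Inverting, life L = V_lim·H/(K·W) = 1.597e-08 · 5.662e+08 / (7.066e-07 · 418.3) = 3.059e+04 m.

value=3.059e+04 m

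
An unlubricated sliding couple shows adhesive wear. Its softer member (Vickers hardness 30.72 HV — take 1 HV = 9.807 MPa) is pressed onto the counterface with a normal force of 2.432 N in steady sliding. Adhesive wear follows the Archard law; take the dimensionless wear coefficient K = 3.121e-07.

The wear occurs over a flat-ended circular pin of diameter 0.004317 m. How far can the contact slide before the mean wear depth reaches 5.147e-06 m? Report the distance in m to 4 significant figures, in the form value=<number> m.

Intermediates appear rounded. The algebra carries exact precision. Rounded once at the end to 4 significant digits.
Hardness H = 30.72 HV × 9.807 MPa/HV = 301.3 MPa = 3.013e+08 Pa.
Contact area A = π·d²/4 = π·(0.004317 m)²/4 = 1.464e-05 m².
Restated in SI base units: W = 2.432 N, H = 3.013e+08 Pa, K = 3.121e-07.
Permissible volume V_lim = h_lim·A = 5.147e-06 · 1.464e-05 = 7.534e-11 m³.
Life L = V_lim·H/(K·W) = 7.534e-11 · 3.013e+08 / (3.121e-07 · 2.432) = 2.990e+04 m.

value=2.990e+04 m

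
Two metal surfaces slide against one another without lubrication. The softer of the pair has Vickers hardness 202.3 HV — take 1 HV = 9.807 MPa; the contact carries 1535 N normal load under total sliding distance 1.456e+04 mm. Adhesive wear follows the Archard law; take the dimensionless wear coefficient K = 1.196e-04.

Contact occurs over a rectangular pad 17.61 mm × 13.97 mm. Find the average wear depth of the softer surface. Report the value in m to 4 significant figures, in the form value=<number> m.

value=5.477e-06 m

All working math holds full float precision — intermediate values are displayed rounded. Rounded once at the end: four significant digits.
Distance L = 1.456e+04 mm = 14.56 m.
Hardness H = 202.3 HV × 9.807 MPa/HV = 1984 MPa = 1.984e+09 Pa.
Pad sides 17.61 mm × 13.97 mm = 0.01761 m × 0.01397 m. Contact area A = 0.01761 m × 0.01397 m = 2.460e-04 m².
Expressed in SI base units: W = 1535 N, H = 1.984e+09 Pa, K = 1.196e-04.
Archard relation: V = K·W·L/H = 1.196e-04 · 1535 · 14.56 / 1.984e+09 = 1.347e-09 m³.
Mean wear depth h = V/A = 1.347e-09 / 2.460e-04 = 5.477e-06 m.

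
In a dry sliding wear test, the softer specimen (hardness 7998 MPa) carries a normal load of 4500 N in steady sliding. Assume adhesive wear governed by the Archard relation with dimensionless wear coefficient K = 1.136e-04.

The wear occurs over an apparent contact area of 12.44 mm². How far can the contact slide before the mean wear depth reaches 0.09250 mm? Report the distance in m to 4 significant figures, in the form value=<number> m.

Intermediate values are printed rounded, and the computation runs at exact precision — rounded just once to four significant figures.
Convert: Hardness H = 7998 MPa = 7.998e+09 Pa.
Convert: Contact area A = 12.44 mm² = 1.244e-05 m².
Convert: Depth limit h_lim = 0.09250 mm = 9.250e-05 m.
In SI base units: W = 4500 N, H = 7.998e+09 Pa, K = 1.136e-04.
Allowed volume V_lim = h_lim·A = 9.250e-05 · 1.244e-05 = 1.151e-09 m³.
Sliding life L = V_lim·H/(K·W) = 1.151e-09 · 7.998e+09 / (1.136e-04 · 4500) = 18.00 m.

value=18.00 m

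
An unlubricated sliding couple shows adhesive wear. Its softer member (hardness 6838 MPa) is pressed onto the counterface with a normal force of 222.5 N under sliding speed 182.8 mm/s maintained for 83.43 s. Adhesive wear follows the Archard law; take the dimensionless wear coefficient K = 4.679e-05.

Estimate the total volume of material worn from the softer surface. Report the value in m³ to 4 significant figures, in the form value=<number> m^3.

Intermediates are shown rounded — the computation holds exact precision, and a single final rounding: 4 significant digits.
Sliding speed v = 182.8 mm/s = 0.1828 m/s. The distance L = v·t = 0.1828 m/s × 83.43 s = 15.25 m.
Hardness H = 6838 MPa = 6.838e+09 Pa.
In SI base units: W = 222.5 N, H = 6.838e+09 Pa, K = 4.679e-05.
Worn volume V = K·W·L/H = 4.679e-05 · 222.5 · 15.25 / 6.838e+09 = 2.322e-11 m³.

value=2.322e-11 m^3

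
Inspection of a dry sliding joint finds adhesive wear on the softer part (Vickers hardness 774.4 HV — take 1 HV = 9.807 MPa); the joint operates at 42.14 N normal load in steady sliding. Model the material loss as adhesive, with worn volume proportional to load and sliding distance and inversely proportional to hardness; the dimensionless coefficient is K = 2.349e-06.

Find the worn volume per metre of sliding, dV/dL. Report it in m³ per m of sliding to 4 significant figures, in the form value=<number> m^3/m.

value=1.303e-14 m^3/m

Displayed values are rounded — all arithmetic maintains full float precision, and rounded just once, at four significant figures.
Convert: Hardness H = 774.4 HV × 9.807 MPa/HV = 7595 MPa = 7.595e+09 Pa.
Working in SI base units: W = 42.14 N, H = 7.595e+09 Pa, K = 2.349e-06.
Sliding wear rate dV/dL = K·W/H (no L dependence): 2.349e-06 · 42.14 / 7.595e+09 = 1.303e-14 m³/m.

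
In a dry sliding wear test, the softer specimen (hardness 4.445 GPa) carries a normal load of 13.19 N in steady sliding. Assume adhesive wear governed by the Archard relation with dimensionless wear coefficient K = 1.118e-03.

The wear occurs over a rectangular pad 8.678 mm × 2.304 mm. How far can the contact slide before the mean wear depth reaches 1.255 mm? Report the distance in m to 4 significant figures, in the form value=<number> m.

The algebra keeps exact precision — intermediate values are displayed rounded — rounded once at the end to 4 significant digits.
Convert: Hardness H = 4.445 GPa = 4.445e+09 Pa.
Convert: Pad sides 8.678 mm × 2.304 mm = 0.008678 m × 0.002304 m. Contact area A = 0.008678 m × 0.002304 m = 1.999e-05 m².
Convert: Depth limit h_lim = 1.255 mm = 0.001255 m.
In SI base units: W = 13.19 N, H = 4.445e+09 Pa, K = 1.118e-03.
Allowed volume V_lim = h_lim·A = 0.001255 · 1.999e-05 = 2.509e-08 m³.
Inverting, life L = V_lim·H/(K·W) = 2.509e-08 · 4.445e+09 / (1.118e-03 · 13.19) = 7564 m.

value=7564 m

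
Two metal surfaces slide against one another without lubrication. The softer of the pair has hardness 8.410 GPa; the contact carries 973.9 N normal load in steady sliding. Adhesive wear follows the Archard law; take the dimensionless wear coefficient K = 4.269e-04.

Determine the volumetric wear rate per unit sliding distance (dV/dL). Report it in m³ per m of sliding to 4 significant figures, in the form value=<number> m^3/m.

value=4.944e-11 m^3/m

Each operation keeps full float precision, and intermediate values are shown rounded; rounded once at the end to four significant digits.
Hardness H = 8.410 GPa = 8.410e+09 Pa.
In SI base units, W = 973.9 N, H = 8.410e+09 Pa, K = 4.269e-04.
Rate of wear dV/dL = K·W/H — distance-free: 4.269e-04 · 973.9 / 8.410e+09 = 4.944e-11 m³/m.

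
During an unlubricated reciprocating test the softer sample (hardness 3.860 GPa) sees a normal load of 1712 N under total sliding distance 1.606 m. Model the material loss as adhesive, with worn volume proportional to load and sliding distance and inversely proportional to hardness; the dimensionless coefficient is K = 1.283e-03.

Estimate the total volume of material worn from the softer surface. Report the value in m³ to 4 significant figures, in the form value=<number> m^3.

All arithmetic maintains full precision, and the intermediates are printed rounded, and a lone final rounding, at four significant digits.
Convert: Hardness H = 3.860 GPa = 3.860e+09 Pa.
Restated in SI base units: W = 1712 N, H = 3.860e+09 Pa, K = 1.283e-03.
Archard relation: V = K·W·L/H = 1.283e-03 · 1712 · 1.606 / 3.860e+09 = 9.139e-10 m³.

value=9.139e-10 m^3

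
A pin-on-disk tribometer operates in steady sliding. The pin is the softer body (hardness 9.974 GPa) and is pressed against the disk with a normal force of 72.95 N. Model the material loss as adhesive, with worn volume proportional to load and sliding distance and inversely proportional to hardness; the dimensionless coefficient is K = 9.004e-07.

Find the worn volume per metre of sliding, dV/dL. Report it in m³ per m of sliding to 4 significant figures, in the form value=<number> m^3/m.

All working math runs at exact precision; intermediate values are displayed rounded. Rounded just once to 4 significant digits.
Hardness H = 9.974 GPa = 9.974e+09 Pa.
Collected in SI base units: W = 72.95 N, H = 9.974e+09 Pa, K = 9.004e-07.
The wear rate dV/dL = K·W/H, so: 9.004e-07 · 72.95 / 9.974e+09 = 6.586e-15 m³/m.

value=6.586e-15 m^3/m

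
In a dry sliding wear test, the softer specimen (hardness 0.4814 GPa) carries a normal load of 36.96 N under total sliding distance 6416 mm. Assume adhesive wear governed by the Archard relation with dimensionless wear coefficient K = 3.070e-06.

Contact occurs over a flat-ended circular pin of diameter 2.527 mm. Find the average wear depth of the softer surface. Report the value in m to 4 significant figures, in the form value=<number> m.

value=3.015e-07 m

The intermediates appear rounded — every step runs at full precision. Rounded once at the end: 4 significant digits.
Convert: Distance covered L = 6416 mm = 6.416 m.
Convert: Hardness H = 0.4814 GPa = 4.814e+08 Pa.
Convert: Pin diameter d = 2.527 mm = 0.002527 m. Contact area A = π·d²/4 = π·(0.002527 m)²/4 = 5.015e-06 m².
Expressed in SI base units: W = 36.96 N, H = 4.814e+08 Pa, K = 3.070e-06.
Archard relation: V = K·W·L/H = 3.070e-06 · 36.96 · 6.416 / 4.814e+08 = 1.512e-12 m³.
Depth h = V/A = 1.512e-12 / 5.015e-06 = 3.015e-07 m.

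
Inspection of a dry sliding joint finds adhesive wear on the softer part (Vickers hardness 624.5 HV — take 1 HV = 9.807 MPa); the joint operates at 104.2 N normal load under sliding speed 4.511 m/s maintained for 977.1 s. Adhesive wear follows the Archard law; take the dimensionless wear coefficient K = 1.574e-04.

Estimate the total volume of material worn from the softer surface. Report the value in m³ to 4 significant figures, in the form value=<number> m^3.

value=1.180e-08 m^3

Every step runs at full precision — the intermediates are shown rounded. Rounded just once, at 4 significant figures.
Convert: The distance L = v·t = 4.511 m/s × 977.1 s = 4408 m.
Convert: Hardness H = 624.5 HV × 9.807 MPa/HV = 6124 MPa = 6.124e+09 Pa.
As SI base values: W = 104.2 N, H = 6.124e+09 Pa, K = 1.574e-04.
Archard volume V = K·W·L/H = 1.574e-04 · 104.2 · 4408 / 6.124e+09 = 1.180e-08 m³.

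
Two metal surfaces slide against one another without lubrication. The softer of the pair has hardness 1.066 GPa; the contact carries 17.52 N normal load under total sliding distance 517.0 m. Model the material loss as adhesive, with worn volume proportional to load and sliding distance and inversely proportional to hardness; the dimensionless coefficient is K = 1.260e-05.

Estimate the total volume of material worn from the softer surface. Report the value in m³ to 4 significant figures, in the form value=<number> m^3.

value=1.071e-10 m^3

Intermediates are shown rounded, and all working math holds exact precision — a single final rounding, at 4 significant digits.
Hardness H = 1.066 GPa = 1.066e+09 Pa.
Working in SI base units: W = 17.52 N, H = 1.066e+09 Pa, K = 1.260e-05.
Archard relation: V = K·W·L/H = 1.260e-05 · 17.52 · 517.0 / 1.066e+09 = 1.071e-10 m³.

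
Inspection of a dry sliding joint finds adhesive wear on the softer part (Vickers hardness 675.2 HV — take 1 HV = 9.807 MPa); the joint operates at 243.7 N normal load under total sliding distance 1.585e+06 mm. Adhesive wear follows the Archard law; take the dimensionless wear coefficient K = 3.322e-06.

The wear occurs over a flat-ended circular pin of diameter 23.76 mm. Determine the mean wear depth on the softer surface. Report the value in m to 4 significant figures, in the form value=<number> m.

Intermediate values are displayed rounded. Each operation carries full precision, and a lone final rounding to 4 significant digits.
Convert: Sliding distance L = 1.585e+06 mm = 1585 m.
Convert: Hardness H = 675.2 HV × 9.807 MPa/HV = 6622 MPa = 6.622e+09 Pa.
Convert: Pin diameter d = 23.76 mm = 0.02376 m. Contact area A = π·d²/4 = π·(0.02376 m)²/4 = 4.434e-04 m².
Expressed in SI base units: W = 243.7 N, H = 6.622e+09 Pa, K = 3.322e-06.
Apply Archard: V = K·W·L/H = 3.322e-06 · 243.7 · 1585 / 6.622e+09 = 1.938e-10 m³.
Mean wear depth h = V/A = 1.938e-10 / 4.434e-04 = 4.371e-07 m.

value=4.371e-07 m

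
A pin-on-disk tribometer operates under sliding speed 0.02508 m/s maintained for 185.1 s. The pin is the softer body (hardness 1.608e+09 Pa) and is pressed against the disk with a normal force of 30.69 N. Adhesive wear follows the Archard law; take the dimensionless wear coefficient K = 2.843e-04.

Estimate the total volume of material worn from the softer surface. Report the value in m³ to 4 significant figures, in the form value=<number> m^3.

value=2.519e-11 m^3

Intermediates are displayed rounded. The computation carries full precision, and rounded once at the end to 4 significant figures.
Sliding distance L = v·t = 0.02508 m/s × 185.1 s = 4.642 m.
Restated in SI base units: W = 30.69 N, H = 1.608e+09 Pa, K = 2.843e-04.
Archard volume V = K·W·L/H = 2.843e-04 · 30.69 · 4.642 / 1.608e+09 = 2.519e-11 m³.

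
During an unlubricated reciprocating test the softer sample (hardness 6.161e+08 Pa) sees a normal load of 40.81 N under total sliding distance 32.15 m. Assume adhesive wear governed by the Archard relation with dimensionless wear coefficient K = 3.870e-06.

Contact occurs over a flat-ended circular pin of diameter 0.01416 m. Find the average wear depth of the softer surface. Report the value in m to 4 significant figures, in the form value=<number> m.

value=5.233e-08 m

The algebra keeps full float precision, and shown intermediates are rounded. Rounded once at the end: 4 significant digits.
Convert: Contact area A = π·d²/4 = π·(0.01416 m)²/4 = 1.575e-04 m².
In SI base units: W = 40.81 N, H = 6.161e+08 Pa, K = 3.870e-06.
By Archard's law, V = K·W·L/H = 3.870e-06 · 40.81 · 32.15 / 6.161e+08 = 8.242e-12 m³.
Average depth h = V/A = 8.242e-12 / 1.575e-04 = 5.233e-08 m.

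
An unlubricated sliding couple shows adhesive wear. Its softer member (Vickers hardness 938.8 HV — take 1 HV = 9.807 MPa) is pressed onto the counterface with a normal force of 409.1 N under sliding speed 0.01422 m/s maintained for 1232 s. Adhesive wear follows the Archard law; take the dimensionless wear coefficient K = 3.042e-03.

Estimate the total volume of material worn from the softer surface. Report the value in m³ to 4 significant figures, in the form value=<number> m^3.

value=2.368e-09 m^3

Every step carries full precision, and quoted intermediates are rounded, and rounded once at the end, at 4 significant digits.
Convert: The distance L = v·t = 0.01422 m/s × 1232 s = 17.52 m.
Convert: Hardness H = 938.8 HV × 9.807 MPa/HV = 9207 MPa = 9.207e+09 Pa.
Collected in SI base units: W = 409.1 N, H = 9.207e+09 Pa, K = 3.042e-03.
Apply Archard: V = K·W·L/H = 3.042e-03 · 409.1 · 17.52 / 9.207e+09 = 2.368e-09 m³.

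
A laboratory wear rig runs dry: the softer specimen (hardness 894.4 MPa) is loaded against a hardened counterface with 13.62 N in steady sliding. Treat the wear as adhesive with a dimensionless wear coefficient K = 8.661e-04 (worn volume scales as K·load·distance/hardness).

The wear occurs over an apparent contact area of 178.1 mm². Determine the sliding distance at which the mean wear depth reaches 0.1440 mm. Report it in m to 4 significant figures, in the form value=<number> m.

Shown intermediates are rounded. The algebra keeps full float precision — rounded once at the end to 4 significant figures.
Convert: Hardness H = 894.4 MPa = 8.944e+08 Pa.
Convert: Contact area A = 178.1 mm² = 1.781e-04 m².
Convert: Depth limit h_lim = 0.1440 mm = 1.440e-04 m.
In SI base units: W = 13.62 N, H = 8.944e+08 Pa, K = 8.661e-04.
Wearable volume V_lim = h_lim·A = 1.440e-04 · 1.781e-04 = 2.565e-08 m³.
Thus life L = V_lim·H/(K·W) = 2.565e-08 · 8.944e+08 / (8.661e-04 · 13.62) = 1945 m.

value=1945 m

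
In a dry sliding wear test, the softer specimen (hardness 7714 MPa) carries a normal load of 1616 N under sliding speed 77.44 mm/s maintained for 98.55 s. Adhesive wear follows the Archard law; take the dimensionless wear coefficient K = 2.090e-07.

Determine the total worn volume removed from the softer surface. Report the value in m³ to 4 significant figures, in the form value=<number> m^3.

value=3.341e-13 m^3

Every step maintains full precision, and intermediate values are printed rounded. Rounded just once to 4 significant figures.
Sliding speed v = 77.44 mm/s = 0.07744 m/s. Distance covered L = v·t = 0.07744 m/s × 98.55 s = 7.632 m.
Hardness H = 7714 MPa = 7.714e+09 Pa.
Restated in SI base units: W = 1616 N, H = 7.714e+09 Pa, K = 2.090e-07.
Wear volume V = K·W·L/H = 2.090e-07 · 1616 · 7.632 / 7.714e+09 = 3.341e-13 m³.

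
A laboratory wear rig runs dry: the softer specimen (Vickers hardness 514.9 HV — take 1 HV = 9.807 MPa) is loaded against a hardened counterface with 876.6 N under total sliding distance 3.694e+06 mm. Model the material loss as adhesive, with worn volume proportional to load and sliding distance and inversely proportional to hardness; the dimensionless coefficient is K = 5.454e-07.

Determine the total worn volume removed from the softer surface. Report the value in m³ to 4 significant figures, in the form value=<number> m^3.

value=3.497e-10 m^3

The computation runs at full precision — intermediates are displayed rounded. Rounded once at the end to 4 significant figures.
Convert: Sliding distance L = 3.694e+06 mm = 3694 m.
Convert: Hardness H = 514.9 HV × 9.807 MPa/HV = 5050 MPa = 5.050e+09 Pa.
Working in SI base units: W = 876.6 N, H = 5.050e+09 Pa, K = 5.454e-07.
Volume removed: V = K·W·L/H = 5.454e-07 · 876.6 · 3694 / 5.050e+09 = 3.497e-10 m³.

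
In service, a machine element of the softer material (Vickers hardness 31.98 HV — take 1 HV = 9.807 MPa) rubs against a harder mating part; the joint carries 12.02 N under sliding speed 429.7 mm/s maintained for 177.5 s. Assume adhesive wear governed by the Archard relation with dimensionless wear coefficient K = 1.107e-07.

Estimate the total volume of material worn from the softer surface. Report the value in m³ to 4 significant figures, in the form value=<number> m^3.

value=3.236e-13 m^3

The intermediates are shown rounded; all arithmetic holds exact precision. Rounded once at the end: 4 significant figures.
Sliding speed v = 429.7 mm/s = 0.4297 m/s. Sliding distance L = v·t = 0.4297 m/s × 177.5 s = 76.27 m.
Hardness H = 31.98 HV × 9.807 MPa/HV = 313.6 MPa = 3.136e+08 Pa.
Restated in SI base units: W = 12.02 N, H = 3.136e+08 Pa, K = 1.107e-07.
Volume removed: V = K·W·L/H = 1.107e-07 · 12.02 · 76.27 / 3.136e+08 = 3.236e-13 m³.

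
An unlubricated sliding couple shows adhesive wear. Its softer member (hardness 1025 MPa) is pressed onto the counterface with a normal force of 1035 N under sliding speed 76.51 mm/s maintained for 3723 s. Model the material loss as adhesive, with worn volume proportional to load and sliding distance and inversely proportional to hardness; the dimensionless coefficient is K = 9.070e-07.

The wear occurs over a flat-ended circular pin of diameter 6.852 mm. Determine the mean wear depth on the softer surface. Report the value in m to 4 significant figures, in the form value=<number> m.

All arithmetic holds full precision, and intermediates are shown rounded. Rounded just once: 4 significant figures.
Sliding speed v = 76.51 mm/s = 0.07651 m/s. Path length L = v·t = 0.07651 m/s × 3723 s = 284.8 m.
Hardness H = 1025 MPa = 1.025e+09 Pa.
Pin diameter d = 6.852 mm = 0.006852 m. Contact area A = π·d²/4 = π·(0.006852 m)²/4 = 3.687e-05 m².
Restated in SI base units: W = 1035 N, H = 1.025e+09 Pa, K = 9.070e-07.
Wear volume V = K·W·L/H = 9.070e-07 · 1035 · 284.8 / 1.025e+09 = 2.609e-10 m³.
Wear depth h = V/A = 2.609e-10 / 3.687e-05 = 7.075e-06 m.

value=7.075e-06 m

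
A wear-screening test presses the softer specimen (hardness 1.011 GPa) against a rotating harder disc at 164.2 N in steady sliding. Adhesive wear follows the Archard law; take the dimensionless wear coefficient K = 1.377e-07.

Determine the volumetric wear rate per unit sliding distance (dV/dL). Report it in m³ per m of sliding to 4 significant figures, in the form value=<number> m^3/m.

value=2.236e-14 m^3/m

Intermediate values are printed rounded — every step carries exact precision. Rounded once at the end, at four significant digits.
Hardness H = 1.011 GPa = 1.011e+09 Pa.
In SI base units: W = 164.2 N, H = 1.011e+09 Pa, K = 1.377e-07.
Sliding wear rate dV/dL = K·W/H, so: 1.377e-07 · 164.2 / 1.011e+09 = 2.236e-14 m³/m.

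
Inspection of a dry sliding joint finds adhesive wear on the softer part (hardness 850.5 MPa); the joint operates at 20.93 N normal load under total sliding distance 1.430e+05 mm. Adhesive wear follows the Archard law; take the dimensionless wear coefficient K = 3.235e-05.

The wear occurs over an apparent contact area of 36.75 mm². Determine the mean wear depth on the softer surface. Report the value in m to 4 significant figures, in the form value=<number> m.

value=3.098e-06 m

Every step keeps exact precision — quoted intermediates are rounded; one final rounding: 4 significant digits.
Total distance L = 1.430e+05 mm = 143.0 m.
Hardness H = 850.5 MPa = 8.505e+08 Pa.
Contact area A = 36.75 mm² = 3.675e-05 m².
Collected in SI base units: W = 20.93 N, H = 8.505e+08 Pa, K = 3.235e-05.
Volume removed: V = K·W·L/H = 3.235e-05 · 20.93 · 143.0 / 8.505e+08 = 1.138e-10 m³.
Mean depth h = V/A = 1.138e-10 / 3.675e-05 = 3.098e-06 m.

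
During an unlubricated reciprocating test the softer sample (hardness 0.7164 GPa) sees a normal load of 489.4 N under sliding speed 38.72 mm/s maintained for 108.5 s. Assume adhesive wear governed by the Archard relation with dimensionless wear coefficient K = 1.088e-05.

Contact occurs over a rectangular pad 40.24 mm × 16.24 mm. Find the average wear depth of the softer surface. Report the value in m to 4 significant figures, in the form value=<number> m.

The intermediates are printed rounded, and the algebra keeps full precision, and a lone final rounding to four significant digits.
Sliding speed v = 38.72 mm/s = 0.03872 m/s. Sliding distance L = v·t = 0.03872 m/s × 108.5 s = 4.201 m.
Hardness H = 0.7164 GPa = 7.164e+08 Pa.
Pad sides 40.24 mm × 16.24 mm = 0.04024 m × 0.01624 m. Contact area A = 0.04024 m × 0.01624 m = 6.535e-04 m².
In SI base units, W = 489.4 N, H = 7.164e+08 Pa, K = 1.088e-05.
By Archard's law, V = K·W·L/H = 1.088e-05 · 489.4 · 4.201 / 7.164e+08 = 3.122e-11 m³.
Depth h = V/A = 3.122e-11 / 6.535e-04 = 4.778e-08 m.

value=4.778e-08 m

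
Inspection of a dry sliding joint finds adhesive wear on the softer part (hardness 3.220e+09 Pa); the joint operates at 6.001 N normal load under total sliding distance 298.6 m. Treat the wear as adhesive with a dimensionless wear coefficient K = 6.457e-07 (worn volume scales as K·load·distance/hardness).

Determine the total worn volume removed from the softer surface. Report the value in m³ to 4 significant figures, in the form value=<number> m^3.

The intermediates are shown rounded — all arithmetic maintains full float precision; one last rounding, at 4 significant digits.
Collected in SI base units: W = 6.001 N, H = 3.220e+09 Pa, K = 6.457e-07.
Archard relation: V = K·W·L/H = 6.457e-07 · 6.001 · 298.6 / 3.220e+09 = 3.593e-13 m³.

value=3.593e-13 m^3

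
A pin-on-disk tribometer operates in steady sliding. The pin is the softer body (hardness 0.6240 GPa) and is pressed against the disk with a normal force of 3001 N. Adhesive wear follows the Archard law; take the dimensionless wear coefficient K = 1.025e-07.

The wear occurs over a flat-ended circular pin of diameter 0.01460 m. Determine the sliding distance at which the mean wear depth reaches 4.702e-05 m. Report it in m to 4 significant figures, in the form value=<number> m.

value=1.597e+04 m

Intermediate values are shown rounded; every step holds full float precision, and one last rounding to four significant digits.
Hardness H = 0.6240 GPa = 6.240e+08 Pa.
Contact area A = π·d²/4 = π·(0.01460 m)²/4 = 1.674e-04 m².
Expressed in SI base units: W = 3001 N, H = 6.240e+08 Pa, K = 1.025e-07.
Allowed volume V_lim = h_lim·A = 4.702e-05 · 1.674e-04 = 7.872e-09 m³.
Sliding life L = V_lim·H/(K·W) = 7.872e-09 · 6.240e+08 / (1.025e-07 · 3001) = 1.597e+04 m.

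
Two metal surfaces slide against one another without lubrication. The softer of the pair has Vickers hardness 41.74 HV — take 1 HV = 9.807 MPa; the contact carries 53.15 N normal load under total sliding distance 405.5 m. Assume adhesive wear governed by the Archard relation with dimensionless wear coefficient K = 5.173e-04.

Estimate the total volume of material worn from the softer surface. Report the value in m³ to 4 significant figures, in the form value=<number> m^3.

value=2.724e-08 m^3

Intermediate values are displayed rounded; the computation holds exact precision; one final rounding to four significant figures.
Hardness H = 41.74 HV × 9.807 MPa/HV = 409.3 MPa = 4.093e+08 Pa.
Expressed in SI base units: W = 53.15 N, H = 4.093e+08 Pa, K = 5.173e-04.
Archard volume V = K·W·L/H = 5.173e-04 · 53.15 · 405.5 / 4.093e+08 = 2.724e-08 m³.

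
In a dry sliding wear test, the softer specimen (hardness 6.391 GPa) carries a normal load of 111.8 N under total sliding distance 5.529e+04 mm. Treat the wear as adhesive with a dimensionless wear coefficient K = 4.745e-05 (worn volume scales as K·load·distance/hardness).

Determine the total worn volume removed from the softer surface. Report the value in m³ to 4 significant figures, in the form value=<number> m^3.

value=4.589e-11 m^3

The computation runs at full precision — intermediate values are printed rounded; rounded once at the end, at four significant figures.
Convert: Path length L = 5.529e+04 mm = 55.29 m.
Convert: Hardness H = 6.391 GPa = 6.391e+09 Pa.
Collected in SI base units: W = 111.8 N, H = 6.391e+09 Pa, K = 4.745e-05.
By Archard's law, V = K·W·L/H = 4.745e-05 · 111.8 · 55.29 / 6.391e+09 = 4.589e-11 m³.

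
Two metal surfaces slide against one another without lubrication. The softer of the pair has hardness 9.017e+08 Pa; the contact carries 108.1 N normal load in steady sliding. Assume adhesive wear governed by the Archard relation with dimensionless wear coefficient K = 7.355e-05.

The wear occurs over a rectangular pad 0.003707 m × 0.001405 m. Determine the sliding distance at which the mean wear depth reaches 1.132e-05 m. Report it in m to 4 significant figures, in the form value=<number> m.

value=6.687 m

All working math carries full float precision; the intermediates appear rounded. Rounded just once, at four significant digits.
Convert: Contact area A = 0.003707 m × 0.001405 m = 5.208e-06 m².
In SI base units: W = 108.1 N, H = 9.017e+08 Pa, K = 7.355e-05.
Limit volume V_lim = h_lim·A = 1.132e-05 · 5.208e-06 = 5.896e-11 m³.
Sliding life L = V_lim·H/(K·W) = 5.896e-11 · 9.017e+08 / (7.355e-05 · 108.1) = 6.687 m.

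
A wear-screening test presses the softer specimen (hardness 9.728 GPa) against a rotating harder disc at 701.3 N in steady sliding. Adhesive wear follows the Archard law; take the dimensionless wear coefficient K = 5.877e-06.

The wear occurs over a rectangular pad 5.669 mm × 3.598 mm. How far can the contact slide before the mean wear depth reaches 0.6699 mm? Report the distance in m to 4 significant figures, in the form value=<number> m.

Intermediates appear rounded; every step runs at full float precision, and rounded once at the end to 4 significant figures.
Convert: Hardness H = 9.728 GPa = 9.728e+09 Pa.
Convert: Pad sides 5.669 mm × 3.598 mm = 0.005669 m × 0.003598 m. Contact area A = 0.005669 m × 0.003598 m = 2.040e-05 m².
Convert: Depth limit h_lim = 0.6699 mm = 6.699e-04 m.
As SI base values: W = 701.3 N, H = 9.728e+09 Pa, K = 5.877e-06.
Allowed volume V_lim = h_lim·A = 6.699e-04 · 2.040e-05 = 1.366e-08 m³.
Thus life L = V_lim·H/(K·W) = 1.366e-08 · 9.728e+09 / (5.877e-06 · 701.3) = 3.225e+04 m.

value=3.225e+04 m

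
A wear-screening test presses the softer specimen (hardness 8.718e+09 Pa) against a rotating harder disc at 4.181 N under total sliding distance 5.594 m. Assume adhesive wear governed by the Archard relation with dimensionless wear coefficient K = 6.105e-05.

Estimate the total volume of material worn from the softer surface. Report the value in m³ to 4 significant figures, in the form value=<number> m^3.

Each operation holds full float precision, and intermediate values are displayed rounded. Rounded just once, at 4 significant digits.
Collected in SI base units: W = 4.181 N, H = 8.718e+09 Pa, K = 6.105e-05.
Apply Archard: V = K·W·L/H = 6.105e-05 · 4.181 · 5.594 / 8.718e+09 = 1.638e-13 m³.

value=1.638e-13 m^3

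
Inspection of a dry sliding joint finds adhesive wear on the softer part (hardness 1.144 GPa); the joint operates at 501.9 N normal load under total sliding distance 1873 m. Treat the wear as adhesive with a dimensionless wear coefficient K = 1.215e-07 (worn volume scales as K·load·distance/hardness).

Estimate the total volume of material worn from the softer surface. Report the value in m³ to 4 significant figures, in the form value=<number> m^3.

Intermediates appear rounded. The computation holds full precision, and one final rounding, at 4 significant digits.
Convert: Hardness H = 1.144 GPa = 1.144e+09 Pa.
SI base units throughout: W = 501.9 N, H = 1.144e+09 Pa, K = 1.215e-07.
Wear volume V = K·W·L/H = 1.215e-07 · 501.9 · 1873 / 1.144e+09 = 9.984e-11 m³.

value=9.984e-11 m^3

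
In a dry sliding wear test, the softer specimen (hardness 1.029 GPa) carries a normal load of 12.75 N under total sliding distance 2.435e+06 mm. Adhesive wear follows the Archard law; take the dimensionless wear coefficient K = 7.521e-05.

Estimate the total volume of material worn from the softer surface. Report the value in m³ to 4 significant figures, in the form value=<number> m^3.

All working math runs at exact precision. Intermediates appear rounded. Rounded just once to 4 significant figures.
Distance covered L = 2.435e+06 mm = 2435 m.
Hardness H = 1.029 GPa = 1.029e+09 Pa.
Restated in SI base units: W = 12.75 N, H = 1.029e+09 Pa, K = 7.521e-05.
Archard volume V = K·W·L/H = 7.521e-05 · 12.75 · 2435 / 1.029e+09 = 2.269e-09 m³.

value=2.269e-09 m^3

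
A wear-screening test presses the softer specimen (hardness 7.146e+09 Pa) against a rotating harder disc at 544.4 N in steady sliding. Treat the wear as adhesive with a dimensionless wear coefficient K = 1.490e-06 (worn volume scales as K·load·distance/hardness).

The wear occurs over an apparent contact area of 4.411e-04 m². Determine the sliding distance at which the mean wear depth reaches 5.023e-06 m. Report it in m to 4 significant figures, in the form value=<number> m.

Intermediate values are displayed rounded; the computation holds exact precision. Rounded just once: 4 significant figures.
In SI base units, W = 544.4 N, H = 7.146e+09 Pa, K = 1.490e-06.
At the depth limit, V_lim = h_lim·A = 5.023e-06 · 4.411e-04 = 2.216e-09 m³.
Sliding life L = V_lim·H/(K·W) = 2.216e-09 · 7.146e+09 / (1.490e-06 · 544.4) = 1.952e+04 m.

value=1.952e+04 m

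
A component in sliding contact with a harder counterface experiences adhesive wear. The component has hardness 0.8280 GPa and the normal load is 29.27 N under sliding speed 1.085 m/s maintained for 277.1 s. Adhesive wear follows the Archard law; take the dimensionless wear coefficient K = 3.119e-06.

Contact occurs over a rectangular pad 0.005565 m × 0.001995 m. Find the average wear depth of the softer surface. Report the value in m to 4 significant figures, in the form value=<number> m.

value=2.986e-06 m

Quoted intermediates are rounded — every step holds full precision; a lone final rounding, at four significant figures.
Convert: Sliding distance L = v·t = 1.085 m/s × 277.1 s = 300.7 m.
Convert: Hardness H = 0.8280 GPa = 8.280e+08 Pa.
Convert: Contact area A = 0.005565 m × 0.001995 m = 1.110e-05 m².
Collected in SI base units: W = 29.27 N, H = 8.280e+08 Pa, K = 3.119e-06.
By Archard's law, V = K·W·L/H = 3.119e-06 · 29.27 · 300.7 / 8.280e+08 = 3.315e-11 m³.
Wear depth h = V/A = 3.315e-11 / 1.110e-05 = 2.986e-06 m.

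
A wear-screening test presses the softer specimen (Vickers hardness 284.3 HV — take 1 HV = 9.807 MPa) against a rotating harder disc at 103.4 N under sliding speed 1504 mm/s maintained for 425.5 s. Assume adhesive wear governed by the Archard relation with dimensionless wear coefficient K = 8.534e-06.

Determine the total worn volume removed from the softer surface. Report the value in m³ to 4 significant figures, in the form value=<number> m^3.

value=2.025e-10 m^3

Intermediate values appear rounded. All working math holds full precision, and a lone final rounding: 4 significant figures.
Sliding speed v = 1504 mm/s = 1.504 m/s. Sliding distance L = v·t = 1.504 m/s × 425.5 s = 640.0 m.
Hardness H = 284.3 HV × 9.807 MPa/HV = 2788 MPa = 2.788e+09 Pa.
Expressed in SI base units: W = 103.4 N, H = 2.788e+09 Pa, K = 8.534e-06.
Worn volume V = K·W·L/H = 8.534e-06 · 103.4 · 640.0 / 2.788e+09 = 2.025e-10 m³.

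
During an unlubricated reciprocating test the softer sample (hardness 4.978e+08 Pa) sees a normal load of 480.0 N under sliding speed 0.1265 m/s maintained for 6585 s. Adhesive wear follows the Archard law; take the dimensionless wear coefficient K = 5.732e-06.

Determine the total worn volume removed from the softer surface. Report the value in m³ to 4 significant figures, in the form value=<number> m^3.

Quoted intermediates are rounded; the algebra holds exact precision — one final rounding to four significant figures.
Distance covered L = v·t = 0.1265 m/s × 6585 s = 833.0 m.
In SI base units: W = 480.0 N, H = 4.978e+08 Pa, K = 5.732e-06.
By Archard's law, V = K·W·L/H = 5.732e-06 · 480.0 · 833.0 / 4.978e+08 = 4.604e-09 m³.

value=4.604e-09 m^3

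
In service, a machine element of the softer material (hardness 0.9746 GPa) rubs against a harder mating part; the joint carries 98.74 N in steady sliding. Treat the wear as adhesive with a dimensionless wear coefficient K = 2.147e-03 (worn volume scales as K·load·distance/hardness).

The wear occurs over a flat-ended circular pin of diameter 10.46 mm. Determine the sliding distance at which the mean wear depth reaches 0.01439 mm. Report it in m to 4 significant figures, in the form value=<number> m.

value=5.685 m

The algebra holds exact precision, and intermediate values are shown rounded; a lone final rounding: four significant digits.
Convert: Hardness H = 0.9746 GPa = 9.746e+08 Pa.
Convert: Pin diameter d = 10.46 mm = 0.01046 m. Contact area A = π·d²/4 = π·(0.01046 m)²/4 = 8.593e-05 m².
Convert: Depth limit h_lim = 0.01439 mm = 1.439e-05 m.
Restated in SI base units: W = 98.74 N, H = 9.746e+08 Pa, K = 2.147e-03.
Wearable volume V_lim = h_lim·A = 1.439e-05 · 8.593e-05 = 1.237e-09 m³.
So the life L = V_lim·H/(K·W) = 1.237e-09 · 9.746e+08 / (2.147e-03 · 98.74) = 5.685 m.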